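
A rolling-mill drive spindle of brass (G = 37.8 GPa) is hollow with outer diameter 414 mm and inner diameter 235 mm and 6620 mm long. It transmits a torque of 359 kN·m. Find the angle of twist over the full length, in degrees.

1.39°

J = π(d_o⁴ − d_i⁴)/32 = π(0.414⁴ − 0.235⁴)/32 = 2.585×10^-3 m⁴.
θ = T·L/(G·J) = 359000 × 6.62 / (37.8×10⁹ × 2.585×10^-3) = 0.02433 rad.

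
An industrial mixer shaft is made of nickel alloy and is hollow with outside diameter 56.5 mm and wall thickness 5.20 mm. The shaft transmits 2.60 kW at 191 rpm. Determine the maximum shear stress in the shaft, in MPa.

ω = 2π·191/60 = 20.00 rad/s, so T = P/ω = 2.60×10³ / 20.00 = 130.0 N·m.
J = π(d_o⁴ − d_i⁴)/32 = π(0.0565⁴ − 0.0461⁴)/32 = 5.570×10^-7 m⁴.
τ_max = T·r/J = 130.0 × 0.0283 / 5.570×10^-7 = 6.592×10^6 Pa.

6.59 MPa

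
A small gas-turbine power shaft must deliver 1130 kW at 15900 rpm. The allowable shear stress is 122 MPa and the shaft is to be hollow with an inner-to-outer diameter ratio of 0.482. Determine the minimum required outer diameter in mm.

ω = 2π·15900/60 = 1665 rad/s, so T = P/ω = 1130×10³ / 1665 = 678.7 N·m.
For a hollow shaft with d_i/d_o = 0.482: τ_max = 16T/(π d_o³ (1−k⁴)), so d_o = [16T/(π τ_allow (1−k⁴))]^(1/3) = [16·678.7/(π·1.22×10^8·0.9460)]^(1/3) = 0.03105 m.

31.1 mm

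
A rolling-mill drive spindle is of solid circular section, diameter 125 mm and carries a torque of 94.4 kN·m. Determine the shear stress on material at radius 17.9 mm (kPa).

70500 kPa

J = πd⁴/32 = π(0.125)⁴/32 = 2.397×10^-5 m⁴.
Shear stress varies linearly with radius: τ = T·r/J = 94400 × 0.0179 / 2.397×10^-5 = 7.050×10^7 Pa.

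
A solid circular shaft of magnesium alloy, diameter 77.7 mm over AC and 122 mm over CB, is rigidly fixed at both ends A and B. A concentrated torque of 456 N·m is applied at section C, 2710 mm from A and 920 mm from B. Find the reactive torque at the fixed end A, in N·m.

24.1 N·m

Compatibility: T_A·a/J_AC = T_B·b/J_CB with T_A + T_B = T₀.
J_AC = 3.58×10^-6 m⁴, J_CB = 2.17×10^-5 m⁴, so T_A = T₀·(J_AC/a)/((J_AC/a)+(J_CB/b)) = 24.12 N·m, T_B = 431.9 N·m.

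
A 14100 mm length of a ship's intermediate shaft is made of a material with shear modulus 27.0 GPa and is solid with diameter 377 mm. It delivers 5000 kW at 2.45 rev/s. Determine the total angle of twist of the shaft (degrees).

ω = 2π·2.45 = 15.39 rad/s, so T = P/ω = 5000×10³ / 15.39 = 324800 N·m.
J = πd⁴/32 = π(0.377)⁴/32 = 1.983×10^-3 m⁴.
θ = T·L/(G·J) = 324800 × 14.1 / (27.0×10⁹ × 1.983×10^-3) = 0.08553 rad.

4.90°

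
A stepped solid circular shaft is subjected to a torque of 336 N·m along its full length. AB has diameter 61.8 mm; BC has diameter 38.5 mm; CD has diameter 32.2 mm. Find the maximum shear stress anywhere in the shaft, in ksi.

Under the same torque, τ_max = 16T/(πd³) is largest where d is smallest — segment CD (d = 32.2 mm).
τ_max = 16·336.0/(π·(0.0322)³) = 5.126×10^7 Pa.

7.43 ksi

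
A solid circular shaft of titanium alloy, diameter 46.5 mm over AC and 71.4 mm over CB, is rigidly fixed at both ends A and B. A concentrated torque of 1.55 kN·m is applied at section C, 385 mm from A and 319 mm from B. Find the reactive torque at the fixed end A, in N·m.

201 N·m

Compatibility: T_A·a/J_AC = T_B·b/J_CB with T_A + T_B = T₀.
J_AC = 4.59×10^-7 m⁴, J_CB = 2.55×10^-6 m⁴, so T_A = T₀·(J_AC/a)/((J_AC/a)+(J_CB/b)) = 201.1 N·m, T_B = 1349 N·m.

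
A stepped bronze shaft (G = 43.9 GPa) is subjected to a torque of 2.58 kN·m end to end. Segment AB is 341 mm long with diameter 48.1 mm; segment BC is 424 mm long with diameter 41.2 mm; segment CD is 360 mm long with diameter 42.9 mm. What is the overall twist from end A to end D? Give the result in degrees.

J_AB = π(0.0481)⁴/32 = 5.26×10^-7 m⁴; J_BC = π(0.0412)⁴/32 = 2.83×10^-7 m⁴; J_CD = π(0.0429)⁴/32 = 3.33×10^-7 m⁴.
θ = (T/G)·Σ L_i/J_i = (2580/43.9×10⁹)·(0.341/5.26×10^-7 + 0.424/2.83×10^-7 + 0.360/3.33×10^-7) = 0.1899 rad.

10.9°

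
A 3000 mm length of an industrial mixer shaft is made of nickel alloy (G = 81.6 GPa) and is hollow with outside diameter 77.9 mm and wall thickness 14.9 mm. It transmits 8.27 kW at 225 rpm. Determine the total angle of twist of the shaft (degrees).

ω = 2π·225/60 = 23.56 rad/s, so T = P/ω = 8.27×10³ / 23.56 = 351.0 N·m.
J = π(d_o⁴ − d_i⁴)/32 = π(0.0779⁴ − 0.0481⁴)/32 = 3.090×10^-6 m⁴.
θ = T·L/(G·J) = 351.0 × 3.00 / (81.6×10⁹ × 3.090×10^-6) = 4.176×10^-3 rad.

0.239°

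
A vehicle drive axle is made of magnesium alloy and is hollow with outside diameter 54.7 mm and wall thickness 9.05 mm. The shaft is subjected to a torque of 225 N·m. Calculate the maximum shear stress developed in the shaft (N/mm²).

8.76 N/mm²

J = π(d_o⁴ − d_i⁴)/32 = π(0.0547⁴ − 0.0366⁴)/32 = 7.028×10^-7 m⁴.
τ_max = T·r/J = 225.0 × 0.0274 / 7.028×10^-7 = 8.757×10^6 Pa.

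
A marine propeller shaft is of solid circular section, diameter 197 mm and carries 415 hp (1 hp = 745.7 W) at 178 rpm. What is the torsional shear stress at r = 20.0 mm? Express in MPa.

ω = 2π·178/60 = 18.64 rad/s, so T = P/ω = 415×745.7 / 18.64 = 16600 N·m.
J = πd⁴/32 = π(0.197)⁴/32 = 1.479×10^-4 m⁴.
Shear stress varies linearly with radius: τ = T·r/J = 16600 × 0.0200 / 1.479×10^-4 = 2.246×10^6 Pa.

2.25 MPa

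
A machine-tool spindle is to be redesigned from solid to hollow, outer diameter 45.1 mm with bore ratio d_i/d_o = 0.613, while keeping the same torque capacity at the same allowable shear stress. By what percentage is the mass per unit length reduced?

30.9 %

Equal τ_max and T ⇒ the solid shaft needs d_s³ = d_o³(1−k⁴), so d_s = 45.1·(1−0.613⁴)^(1/3) = 42.87 mm.
Area ratio A_h/A_s = d_o²(1−k²)/d_s² = (1−k²)/(1−k⁴)^(2/3) = 0.6909.
Mass saving = 1 − 0.6909 = 30.9 %.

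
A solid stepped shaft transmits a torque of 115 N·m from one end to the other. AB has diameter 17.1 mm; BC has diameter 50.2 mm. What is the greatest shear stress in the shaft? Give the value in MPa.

Under the same torque, τ_max = 16T/(πd³) is largest where d is smallest — segment AB (d = 17.1 mm).
τ_max = 16·115.0/(π·(0.0171)³) = 1.171×10^8 Pa.

117 MPa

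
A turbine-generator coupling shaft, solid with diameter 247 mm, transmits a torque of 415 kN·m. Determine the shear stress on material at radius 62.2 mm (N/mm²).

J = πd⁴/32 = π(0.247)⁴/32 = 3.654×10^-4 m⁴.
Shear stress varies linearly with radius: τ = T·r/J = 415000 × 0.0622 / 3.654×10^-4 = 7.064×10^7 Pa.

70.6 N/mm²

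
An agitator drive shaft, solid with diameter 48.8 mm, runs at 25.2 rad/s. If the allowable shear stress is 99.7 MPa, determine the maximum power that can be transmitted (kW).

57.3 kW

J = πd⁴/32 = π(0.0488)⁴/32 = 5.568×10^-7 m⁴.
T_max = τ_allow·J/r = 9.97×10^7 × 5.568×10^-7 / 0.0244 = 2275 N·m.
ω = 25.2 rad/s, so P_max = T_max·ω = 5.733×10^4 W.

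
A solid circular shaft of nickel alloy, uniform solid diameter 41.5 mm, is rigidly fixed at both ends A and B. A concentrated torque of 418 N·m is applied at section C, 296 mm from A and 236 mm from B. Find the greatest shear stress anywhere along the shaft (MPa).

16.6 MPa

With uniform GJ and both ends fixed, compatibility θ_AC = θ_CB gives T_A·a = T_B·b, together with T_A + T_B = T₀.
T_A = T₀·b/(a+b) = 418.0·236/532.0 = 185.4 N·m; T_B = 232.6 N·m.
τ in each portion: τ_AC = 1.32×10^7 Pa, τ_CB = 1.66×10^7 Pa; maximum is in CB.
τ_max = T_CB·r/J = 232.6·0.0208/2.91×10^-7 = 1.657×10^7 Pa.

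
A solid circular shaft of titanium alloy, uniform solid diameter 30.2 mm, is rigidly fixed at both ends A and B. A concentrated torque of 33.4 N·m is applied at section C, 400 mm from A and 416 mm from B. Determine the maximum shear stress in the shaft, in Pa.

3.15e6 Pa

With uniform GJ and both ends fixed, compatibility θ_AC = θ_CB gives T_A·a = T_B·b, together with T_A + T_B = T₀.
T_A = T₀·b/(a+b) = 33.40·416/816.0 = 17.03 N·m; T_B = 16.37 N·m.
τ in each portion: τ_AC = 3.15×10^6 Pa, τ_CB = 3.03×10^6 Pa; maximum is in AC.
τ_max = T_AC·r/J = 17.03·0.0151/8.17×10^-8 = 3.148×10^6 Pa.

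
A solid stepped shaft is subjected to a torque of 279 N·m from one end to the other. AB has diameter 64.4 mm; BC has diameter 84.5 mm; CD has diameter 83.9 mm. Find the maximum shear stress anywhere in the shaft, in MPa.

5.32 MPa

Under the same torque, τ_max = 16T/(πd³) is largest where d is smallest — segment AB (d = 64.4 mm).
τ_max = 16·279.0/(π·(0.0644)³) = 5.320×10^6 Pa.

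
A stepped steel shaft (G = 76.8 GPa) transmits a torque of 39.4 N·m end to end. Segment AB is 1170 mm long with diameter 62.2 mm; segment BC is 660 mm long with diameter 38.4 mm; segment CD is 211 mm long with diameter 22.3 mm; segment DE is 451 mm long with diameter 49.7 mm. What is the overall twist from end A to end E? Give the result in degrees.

J_AB = π(0.0622)⁴/32 = 1.47×10^-6 m⁴; J_BC = π(0.0384)⁴/32 = 2.13×10^-7 m⁴; J_CD = π(0.0223)⁴/32 = 2.43×10^-8 m⁴; J_DE = π(0.0497)⁴/32 = 5.99×10^-7 m⁴.
θ = (T/G)·Σ L_i/J_i = (39.40/76.8×10⁹)·(1.17/1.47×10^-6 + 0.660/2.13×10^-7 + 0.211/2.43×10^-8 + 0.451/5.99×10^-7) = 6.840×10^-3 rad.

0.392°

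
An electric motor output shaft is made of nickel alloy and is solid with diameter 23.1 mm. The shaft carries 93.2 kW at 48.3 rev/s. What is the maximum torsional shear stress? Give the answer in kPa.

ω = 2π·48.3 = 303.5 rad/s, so T = P/ω = 93.2×10³ / 303.5 = 307.1 N·m.
J = πd⁴/32 = π(0.0231)⁴/32 = 2.795×10^-8 m⁴.
τ_max = T·r/J = 307.1 × 0.0116 / 2.795×10^-8 = 1.269×10^8 Pa.

127000 kPa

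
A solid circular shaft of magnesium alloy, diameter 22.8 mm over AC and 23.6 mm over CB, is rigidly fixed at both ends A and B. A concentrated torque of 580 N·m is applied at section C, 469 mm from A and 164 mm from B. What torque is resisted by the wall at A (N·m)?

135 N·m

Compatibility: T_A·a/J_AC = T_B·b/J_CB with T_A + T_B = T₀.
J_AC = 2.65×10^-8 m⁴, J_CB = 3.05×10^-8 m⁴, so T_A = T₀·(J_AC/a)/((J_AC/a)+(J_CB/b)) = 135.4 N·m, T_B = 444.6 N·m.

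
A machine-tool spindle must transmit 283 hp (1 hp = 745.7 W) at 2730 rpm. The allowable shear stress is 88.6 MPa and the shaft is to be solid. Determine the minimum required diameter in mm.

34.9 mm

ω = 2π·2730/60 = 285.9 rad/s, so T = P/ω = 283×745.7 / 285.9 = 738.2 N·m.
For a solid shaft τ_max = 16T/(πd³), so d = (16T/(π τ_allow))^(1/3) = (16·738.2/(π·8.86×10^7))^(1/3) = 0.03488 m.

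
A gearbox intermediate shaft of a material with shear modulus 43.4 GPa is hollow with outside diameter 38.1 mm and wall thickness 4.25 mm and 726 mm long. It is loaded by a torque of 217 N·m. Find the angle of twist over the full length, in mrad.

J = π(d_o⁴ − d_i⁴)/32 = π(0.0381⁴ − 0.0296⁴)/32 = 1.315×10^-7 m⁴.
θ = T·L/(G·J) = 217.0 × 0.726 / (43.4×10⁹ × 1.315×10^-7) = 0.02760 rad.

27.6 mrad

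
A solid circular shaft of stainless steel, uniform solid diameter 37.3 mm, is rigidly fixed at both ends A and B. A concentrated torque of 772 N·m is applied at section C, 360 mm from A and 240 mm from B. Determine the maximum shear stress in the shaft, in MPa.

45.5 MPa

With uniform GJ and both ends fixed, compatibility θ_AC = θ_CB gives T_A·a = T_B·b, together with T_A + T_B = T₀.
T_A = T₀·b/(a+b) = 772.0·240/600.0 = 308.8 N·m; T_B = 463.2 N·m.
τ in each portion: τ_AC = 3.03×10^7 Pa, τ_CB = 4.55×10^7 Pa; maximum is in CB.
τ_max = T_CB·r/J = 463.2·0.0186/1.90×10^-7 = 4.546×10^7 Pa.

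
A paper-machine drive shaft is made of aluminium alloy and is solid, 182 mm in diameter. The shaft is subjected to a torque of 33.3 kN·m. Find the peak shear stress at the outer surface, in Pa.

2.81e7 Pa

J = πd⁴/32 = π(0.182)⁴/32 = 1.077×10^-4 m⁴.
τ_max = T·r/J = 33300 × 0.0910 / 1.077×10^-4 = 2.813×10^7 Pa.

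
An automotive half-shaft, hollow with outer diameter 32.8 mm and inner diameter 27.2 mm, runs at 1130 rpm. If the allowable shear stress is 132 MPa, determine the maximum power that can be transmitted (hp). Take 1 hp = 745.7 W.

J = π(d_o⁴ − d_i⁴)/32 = π(0.0328⁴ − 0.0272⁴)/32 = 5.989×10^-8 m⁴.
T_max = τ_allow·J/r = 1.32×10^8 × 5.989×10^-8 / 0.0164 = 482.1 N·m.
ω = 2π·1130/60 = 118.3 rad/s, so P_max = T_max·ω = 5.704×10^4 W.

76.5 hp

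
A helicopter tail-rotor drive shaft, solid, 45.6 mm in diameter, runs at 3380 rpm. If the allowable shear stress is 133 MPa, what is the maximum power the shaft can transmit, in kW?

876 kW

J = πd⁴/32 = π(0.0456)⁴/32 = 4.245×10^-7 m⁴.
T_max = τ_allow·J/r = 1.33×10^8 × 4.245×10^-7 / 0.0228 = 2476 N·m.
ω = 2π·3380/60 = 354.0 rad/s, so P_max = T_max·ω = 8.764×10^5 W.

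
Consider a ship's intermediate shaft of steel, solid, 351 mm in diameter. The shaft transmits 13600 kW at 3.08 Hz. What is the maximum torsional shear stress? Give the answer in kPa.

ω = 2π·3.08 = 19.35 rad/s, so T = P/ω = 13600×10³ / 19.35 = 702800 N·m.
J = πd⁴/32 = π(0.351)⁴/32 = 1.490×10^-3 m⁴.
τ_max = T·r/J = 702800 × 0.175 / 1.490×10^-3 = 8.277×10^7 Pa.

82800 kPa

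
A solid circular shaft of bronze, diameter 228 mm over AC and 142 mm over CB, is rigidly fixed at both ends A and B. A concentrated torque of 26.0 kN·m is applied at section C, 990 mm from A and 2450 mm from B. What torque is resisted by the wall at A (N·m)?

24500 N·m

Compatibility: T_A·a/J_AC = T_B·b/J_CB with T_A + T_B = T₀.
J_AC = 2.65×10^-4 m⁴, J_CB = 3.99×10^-5 m⁴, so T_A = T₀·(J_AC/a)/((J_AC/a)+(J_CB/b)) = 24510 N·m, T_B = 1490 N·m.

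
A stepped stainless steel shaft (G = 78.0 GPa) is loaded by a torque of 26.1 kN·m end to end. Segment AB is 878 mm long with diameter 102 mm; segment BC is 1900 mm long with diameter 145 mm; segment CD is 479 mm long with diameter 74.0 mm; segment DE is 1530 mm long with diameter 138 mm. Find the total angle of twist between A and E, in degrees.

J_AB = π(0.102)⁴/32 = 1.06×10^-5 m⁴; J_BC = π(0.145)⁴/32 = 4.34×10^-5 m⁴; J_CD = π(0.0740)⁴/32 = 2.94×10^-6 m⁴; J_DE = π(0.138)⁴/32 = 3.56×10^-5 m⁴.
θ = (T/G)·Σ L_i/J_i = (26100/78.0×10⁹)·(0.878/1.06×10^-5 + 1.90/4.34×10^-5 + 0.479/2.94×10^-6 + 1.53/3.56×10^-5) = 0.1111 rad.

6.37°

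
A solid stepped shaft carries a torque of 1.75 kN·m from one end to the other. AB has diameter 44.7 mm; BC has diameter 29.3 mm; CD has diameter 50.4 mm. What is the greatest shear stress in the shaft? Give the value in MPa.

354 MPa

Under the same torque, τ_max = 16T/(πd³) is largest where d is smallest — segment BC (d = 29.3 mm).
τ_max = 16·1750/(π·(0.0293)³) = 3.543×10^8 Pa.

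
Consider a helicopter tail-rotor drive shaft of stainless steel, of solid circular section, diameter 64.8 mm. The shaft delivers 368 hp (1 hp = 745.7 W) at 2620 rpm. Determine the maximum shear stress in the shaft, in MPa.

18.7 MPa

ω = 2π·2620/60 = 274.4 rad/s, so T = P/ω = 368×745.7 / 274.4 = 1000 N·m.
J = πd⁴/32 = π(0.0648)⁴/32 = 1.731×10^-6 m⁴.
τ_max = T·r/J = 1000 × 0.0324 / 1.731×10^-6 = 1.872×10^7 Pa.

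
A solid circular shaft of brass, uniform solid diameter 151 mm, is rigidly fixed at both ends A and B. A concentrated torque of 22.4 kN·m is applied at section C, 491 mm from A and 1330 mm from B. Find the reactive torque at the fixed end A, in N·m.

16400 N·m

With uniform GJ and both ends fixed, compatibility θ_AC = θ_CB gives T_A·a = T_B·b, together with T_A + T_B = T₀.
T_A = T₀·b/(a+b) = 22400·1330/1821 = 16360 N·m; T_B = 6040 N·m.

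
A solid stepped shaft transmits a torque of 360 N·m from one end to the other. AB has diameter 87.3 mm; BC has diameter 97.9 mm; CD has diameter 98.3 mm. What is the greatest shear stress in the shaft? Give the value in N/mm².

2.76 N/mm²

Under the same torque, τ_max = 16T/(πd³) is largest where d is smallest — segment AB (d = 87.3 mm).
τ_max = 16·360.0/(π·(0.0873)³) = 2.756×10^6 Pa.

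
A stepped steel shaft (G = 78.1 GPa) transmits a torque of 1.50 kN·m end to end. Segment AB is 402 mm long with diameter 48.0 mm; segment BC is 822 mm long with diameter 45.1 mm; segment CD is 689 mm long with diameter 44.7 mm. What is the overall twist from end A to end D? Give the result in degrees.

5.01°

J_AB = π(0.0480)⁴/32 = 5.21×10^-7 m⁴; J_BC = π(0.0451)⁴/32 = 4.06×10^-7 m⁴; J_CD = π(0.0447)⁴/32 = 3.92×10^-7 m⁴.
θ = (T/G)·Σ L_i/J_i = (1500/78.1×10⁹)·(0.402/5.21×10^-7 + 0.822/4.06×10^-7 + 0.689/3.92×10^-7) = 0.08745 rad.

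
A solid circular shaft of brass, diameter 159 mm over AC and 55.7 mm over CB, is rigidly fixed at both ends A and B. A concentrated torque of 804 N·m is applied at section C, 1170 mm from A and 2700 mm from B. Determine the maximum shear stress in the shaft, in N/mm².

Compatibility: T_A·a/J_AC = T_B·b/J_CB with T_A + T_B = T₀.
J_AC = 6.27×10^-5 m⁴, J_CB = 9.45×10^-7 m⁴, so T_A = T₀·(J_AC/a)/((J_AC/a)+(J_CB/b)) = 798.8 N·m, T_B = 5.213 N·m.
τ in each portion: τ_AC = 1.01×10^6 Pa, τ_CB = 1.54×10^5 Pa; maximum is in AC.
τ_max = T_AC·r/J = 798.8·0.0795/6.27×10^-5 = 1.012×10^6 Pa.

1.01 N/mm²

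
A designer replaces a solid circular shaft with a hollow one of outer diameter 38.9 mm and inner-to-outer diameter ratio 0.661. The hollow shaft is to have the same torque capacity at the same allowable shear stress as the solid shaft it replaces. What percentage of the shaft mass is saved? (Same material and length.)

35.2 %

Equal τ_max and T ⇒ the solid shaft needs d_s³ = d_o³(1−k⁴), so d_s = 38.9·(1−0.661⁴)^(1/3) = 36.25 mm.
Area ratio A_h/A_s = d_o²(1−k²)/d_s² = (1−k²)/(1−k⁴)^(2/3) = 0.6485.
Mass saving = 1 − 0.6485 = 35.2 %.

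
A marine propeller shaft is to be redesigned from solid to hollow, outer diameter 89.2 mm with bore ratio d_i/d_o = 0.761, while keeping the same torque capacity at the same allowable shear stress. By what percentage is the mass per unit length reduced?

44.7 %

Equal τ_max and T ⇒ the solid shaft needs d_s³ = d_o³(1−k⁴), so d_s = 89.2·(1−0.761⁴)^(1/3) = 77.84 mm.
Area ratio A_h/A_s = d_o²(1−k²)/d_s² = (1−k²)/(1−k⁴)^(2/3) = 0.5526.
Mass saving = 1 − 0.5526 = 44.7 %.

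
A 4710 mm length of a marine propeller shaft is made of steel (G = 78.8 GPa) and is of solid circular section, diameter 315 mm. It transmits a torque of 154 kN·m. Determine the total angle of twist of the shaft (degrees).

J = πd⁴/32 = π(0.315)⁴/32 = 9.666×10^-4 m⁴.
θ = T·L/(G·J) = 154000 × 4.71 / (78.8×10⁹ × 9.666×10^-4) = 9.523×10^-3 rad.

0.546°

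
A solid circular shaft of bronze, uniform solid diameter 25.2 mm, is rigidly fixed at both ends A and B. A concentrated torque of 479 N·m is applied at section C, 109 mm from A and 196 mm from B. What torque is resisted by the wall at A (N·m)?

308 N·m

With uniform GJ and both ends fixed, compatibility θ_AC = θ_CB gives T_A·a = T_B·b, together with T_A + T_B = T₀.
T_A = T₀·b/(a+b) = 479.0·196/305.0 = 307.8 N·m; T_B = 171.2 N·m.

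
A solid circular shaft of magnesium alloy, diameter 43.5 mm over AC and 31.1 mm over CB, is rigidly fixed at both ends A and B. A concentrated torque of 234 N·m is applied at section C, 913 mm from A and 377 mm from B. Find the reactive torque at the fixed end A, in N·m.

143 N·m

Compatibility: T_A·a/J_AC = T_B·b/J_CB with T_A + T_B = T₀.
J_AC = 3.52×10^-7 m⁴, J_CB = 9.18×10^-8 m⁴, so T_A = T₀·(J_AC/a)/((J_AC/a)+(J_CB/b)) = 143.3 N·m, T_B = 90.68 N·m.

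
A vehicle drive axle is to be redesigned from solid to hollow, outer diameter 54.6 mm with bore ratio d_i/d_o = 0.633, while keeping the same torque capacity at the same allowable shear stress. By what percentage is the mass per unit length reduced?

32.7 %

Equal τ_max and T ⇒ the solid shaft needs d_s³ = d_o³(1−k⁴), so d_s = 54.6·(1−0.633⁴)^(1/3) = 51.51 mm.
Area ratio A_h/A_s = d_o²(1−k²)/d_s² = (1−k²)/(1−k⁴)^(2/3) = 0.6735.
Mass saving = 1 − 0.6735 = 32.7 %.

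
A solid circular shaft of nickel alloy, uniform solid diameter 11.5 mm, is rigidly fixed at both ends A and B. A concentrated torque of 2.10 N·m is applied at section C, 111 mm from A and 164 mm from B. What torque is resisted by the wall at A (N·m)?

With uniform GJ and both ends fixed, compatibility θ_AC = θ_CB gives T_A·a = T_B·b, together with T_A + T_B = T₀.
T_A = T₀·b/(a+b) = 2.100·164/275.0 = 1.252 N·m; T_B = 0.8476 N·m.

1.25 N·m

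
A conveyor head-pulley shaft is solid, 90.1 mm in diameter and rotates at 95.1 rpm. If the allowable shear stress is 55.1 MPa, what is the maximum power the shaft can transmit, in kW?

78.8 kW

J = πd⁴/32 = π(0.0901)⁴/32 = 6.470×10^-6 m⁴.
T_max = τ_allow·J/r = 5.51×10^7 × 6.470×10^-6 / 0.0450 = 7913 N·m.
ω = 2π·95.1/60 = 9.959 rad/s, so P_max = T_max·ω = 7.881×10^4 W.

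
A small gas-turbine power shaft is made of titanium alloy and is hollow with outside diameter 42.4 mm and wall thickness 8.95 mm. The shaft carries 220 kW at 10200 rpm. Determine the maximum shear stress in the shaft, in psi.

ω = 2π·10200/60 = 1068 rad/s, so T = P/ω = 220×10³ / 1068 = 206.0 N·m.
J = π(d_o⁴ − d_i⁴)/32 = π(0.0424⁴ − 0.0245⁴)/32 = 2.819×10^-7 m⁴.
τ_max = T·r/J = 206.0 × 0.0212 / 2.819×10^-7 = 1.549×10^7 Pa.

2250 psi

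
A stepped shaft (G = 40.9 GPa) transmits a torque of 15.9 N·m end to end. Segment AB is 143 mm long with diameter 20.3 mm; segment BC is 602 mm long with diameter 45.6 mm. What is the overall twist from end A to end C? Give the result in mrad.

J_AB = π(0.0203)⁴/32 = 1.67×10^-8 m⁴; J_BC = π(0.0456)⁴/32 = 4.24×10^-7 m⁴.
θ = (T/G)·Σ L_i/J_i = (15.90/40.9×10⁹)·(0.143/1.67×10^-8 + 0.602/4.24×10^-7) = 3.886×10^-3 rad.

3.89 mrad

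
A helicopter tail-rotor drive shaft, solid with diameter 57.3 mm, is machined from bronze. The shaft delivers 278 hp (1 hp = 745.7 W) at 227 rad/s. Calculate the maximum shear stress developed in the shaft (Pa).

2.47e7 Pa

ω = 227 rad/s, so T = P/ω = 278×745.7 / 227.0 = 913.2 N·m.
J = πd⁴/32 = π(0.0573)⁴/32 = 1.058×10^-6 m⁴.
τ_max = T·r/J = 913.2 × 0.0286 / 1.058×10^-6 = 2.472×10^7 Pa.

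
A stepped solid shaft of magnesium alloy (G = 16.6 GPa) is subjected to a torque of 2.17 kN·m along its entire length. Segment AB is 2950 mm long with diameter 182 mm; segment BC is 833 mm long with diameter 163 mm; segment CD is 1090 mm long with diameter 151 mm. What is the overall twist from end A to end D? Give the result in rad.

0.00794 rad

J_AB = π(0.182)⁴/32 = 1.08×10^-4 m⁴; J_BC = π(0.163)⁴/32 = 6.93×10^-5 m⁴; J_CD = π(0.151)⁴/32 = 5.10×10^-5 m⁴.
θ = (T/G)·Σ L_i/J_i = (2170/16.6×10⁹)·(2.95/1.08×10^-4 + 0.833/6.93×10^-5 + 1.09/5.10×10^-5) = 7.943×10^-3 rad.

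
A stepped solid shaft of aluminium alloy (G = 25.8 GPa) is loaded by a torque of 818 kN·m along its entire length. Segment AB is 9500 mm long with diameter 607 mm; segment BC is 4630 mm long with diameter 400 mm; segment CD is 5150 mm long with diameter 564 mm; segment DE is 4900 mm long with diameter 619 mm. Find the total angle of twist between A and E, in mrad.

108 mrad

J_AB = π(0.607)⁴/32 = 0.0133 m⁴; J_BC = π(0.400)⁴/32 = 2.51×10^-3 m⁴; J_CD = π(0.564)⁴/32 = 9.93×10^-3 m⁴; J_DE = π(0.619)⁴/32 = 0.0144 m⁴.
θ = (T/G)·Σ L_i/J_i = (818000/25.8×10⁹)·(9.50/0.0133 + 4.63/2.51×10^-3 + 5.15/9.93×10^-3 + 4.90/0.0144) = 0.1082 rad.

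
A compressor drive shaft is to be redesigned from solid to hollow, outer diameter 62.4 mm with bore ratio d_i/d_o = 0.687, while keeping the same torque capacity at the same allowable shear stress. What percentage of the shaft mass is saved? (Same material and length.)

37.5 %

Equal τ_max and T ⇒ the solid shaft needs d_s³ = d_o³(1−k⁴), so d_s = 62.4·(1−0.687⁴)^(1/3) = 57.37 mm.
Area ratio A_h/A_s = d_o²(1−k²)/d_s² = (1−k²)/(1−k⁴)^(2/3) = 0.6246.
Mass saving = 1 − 0.6246 = 37.5 %.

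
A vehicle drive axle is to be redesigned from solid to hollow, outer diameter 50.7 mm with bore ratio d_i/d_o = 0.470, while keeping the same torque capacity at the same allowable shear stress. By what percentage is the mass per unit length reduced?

Equal τ_max and T ⇒ the solid shaft needs d_s³ = d_o³(1−k⁴), so d_s = 50.7·(1−0.470⁴)^(1/3) = 49.86 mm.
Area ratio A_h/A_s = d_o²(1−k²)/d_s² = (1−k²)/(1−k⁴)^(2/3) = 0.8055.
Mass saving = 1 − 0.8055 = 19.4 %.

19.4 %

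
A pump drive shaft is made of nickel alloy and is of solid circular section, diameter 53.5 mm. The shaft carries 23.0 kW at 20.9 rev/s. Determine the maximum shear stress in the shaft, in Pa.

ω = 2π·20.9 = 131.3 rad/s, so T = P/ω = 23.0×10³ / 131.3 = 175.1 N·m.
J = πd⁴/32 = π(0.0535)⁴/32 = 8.043×10^-7 m⁴.
τ_max = T·r/J = 175.1 × 0.0267 / 8.043×10^-7 = 5.825×10^6 Pa.

5.83e6 Pa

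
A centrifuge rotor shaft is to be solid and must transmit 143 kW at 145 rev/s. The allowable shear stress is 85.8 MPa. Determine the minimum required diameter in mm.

21.0 mm

ω = 2π·145 = 911.1 rad/s, so T = P/ω = 143×10³ / 911.1 = 157.0 N·m.
For a solid shaft τ_max = 16T/(πd³), so d = (16T/(π τ_allow))^(1/3) = (16·157.0/(π·8.58×10^7))^(1/3) = 0.02104 m.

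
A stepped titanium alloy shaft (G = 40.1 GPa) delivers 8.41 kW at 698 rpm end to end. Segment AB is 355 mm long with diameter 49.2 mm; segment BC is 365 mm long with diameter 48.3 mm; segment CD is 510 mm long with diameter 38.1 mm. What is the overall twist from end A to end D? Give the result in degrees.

0.619°

ω = 2π·698/60 = 73.09 rad/s, so T = P/ω = 8.41×10³ / 73.09 = 115.1 N·m.
J_AB = π(0.0492)⁴/32 = 5.75×10^-7 m⁴; J_BC = π(0.0483)⁴/32 = 5.34×10^-7 m⁴; J_CD = π(0.0381)⁴/32 = 2.07×10^-7 m⁴.
θ = (T/G)·Σ L_i/J_i = (115.1/40.1×10⁹)·(0.355/5.75×10^-7 + 0.365/5.34×10^-7 + 0.510/2.07×10^-7) = 0.01080 rad.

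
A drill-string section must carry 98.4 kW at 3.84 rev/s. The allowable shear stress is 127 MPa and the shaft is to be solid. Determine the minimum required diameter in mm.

ω = 2π·3.84 = 24.13 rad/s, so T = P/ω = 98.4×10³ / 24.13 = 4078 N·m.
For a solid shaft τ_max = 16T/(πd³), so d = (16T/(π τ_allow))^(1/3) = (16·4078/(π·1.27×10^8))^(1/3) = 0.05469 m.

54.7 mm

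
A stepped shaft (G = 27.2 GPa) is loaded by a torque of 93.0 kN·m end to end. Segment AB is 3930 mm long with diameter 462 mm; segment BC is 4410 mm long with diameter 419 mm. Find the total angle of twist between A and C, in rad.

0.00799 rad

J_AB = π(0.462)⁴/32 = 4.47×10^-3 m⁴; J_BC = π(0.419)⁴/32 = 3.03×10^-3 m⁴.
θ = (T/G)·Σ L_i/J_i = (93000/27.2×10⁹)·(3.93/4.47×10^-3 + 4.41/3.03×10^-3) = 7.987×10^-3 rad.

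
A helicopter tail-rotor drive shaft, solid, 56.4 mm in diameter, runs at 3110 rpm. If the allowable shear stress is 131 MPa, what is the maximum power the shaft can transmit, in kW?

1500 kW

J = πd⁴/32 = π(0.0564)⁴/32 = 9.934×10^-7 m⁴.
T_max = τ_allow·J/r = 1.31×10^8 × 9.934×10^-7 / 0.0282 = 4615 N·m.
ω = 2π·3110/60 = 325.7 rad/s, so P_max = T_max·ω = 1.503×10^6 W.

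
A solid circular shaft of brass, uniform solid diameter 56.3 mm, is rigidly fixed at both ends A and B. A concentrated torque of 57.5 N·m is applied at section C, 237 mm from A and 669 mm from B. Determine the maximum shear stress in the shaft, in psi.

176 psi

With uniform GJ and both ends fixed, compatibility θ_AC = θ_CB gives T_A·a = T_B·b, together with T_A + T_B = T₀.
T_A = T₀·b/(a+b) = 57.50·669/906.0 = 42.46 N·m; T_B = 15.04 N·m.
τ in each portion: τ_AC = 1.21×10^6 Pa, τ_CB = 4.29×10^5 Pa; maximum is in AC.
τ_max = T_AC·r/J = 42.46·0.0281/9.86×10^-7 = 1.212×10^6 Pa.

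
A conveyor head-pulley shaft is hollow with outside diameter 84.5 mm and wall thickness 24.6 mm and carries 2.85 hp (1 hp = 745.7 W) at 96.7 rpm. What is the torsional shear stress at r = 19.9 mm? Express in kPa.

ω = 2π·96.7/60 = 10.13 rad/s, so T = P/ω = 2.85×745.7 / 10.13 = 209.9 N·m.
J = π(d_o⁴ − d_i⁴)/32 = π(0.0845⁴ − 0.0353⁴)/32 = 4.853×10^-6 m⁴.
Shear stress varies linearly with radius: τ = T·r/J = 209.9 × 0.0199 / 4.853×10^-6 = 8.606×10^5 Pa.

861 kPa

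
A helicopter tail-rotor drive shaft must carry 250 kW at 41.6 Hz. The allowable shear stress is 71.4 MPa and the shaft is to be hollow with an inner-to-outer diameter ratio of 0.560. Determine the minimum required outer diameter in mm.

42.3 mm

ω = 2π·41.6 = 261.4 rad/s, so T = P/ω = 250×10³ / 261.4 = 956.5 N·m.
For a hollow shaft with d_i/d_o = 0.560: τ_max = 16T/(π d_o³ (1−k⁴)), so d_o = [16T/(π τ_allow (1−k⁴))]^(1/3) = [16·956.5/(π·7.14×10^7·0.9017)]^(1/3) = 0.04230 m.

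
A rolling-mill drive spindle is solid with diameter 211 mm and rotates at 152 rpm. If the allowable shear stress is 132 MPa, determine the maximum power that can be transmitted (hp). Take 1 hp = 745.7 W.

5200 hp

J = πd⁴/32 = π(0.211)⁴/32 = 1.946×10^-4 m⁴.
T_max = τ_allow·J/r = 1.32×10^8 × 1.946×10^-4 / 0.105 = 243500 N·m.
ω = 2π·152/60 = 15.92 rad/s, so P_max = T_max·ω = 3.875×10^6 W.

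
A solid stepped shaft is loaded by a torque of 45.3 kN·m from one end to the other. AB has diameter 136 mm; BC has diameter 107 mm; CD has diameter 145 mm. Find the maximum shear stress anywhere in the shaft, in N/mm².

188 N/mm²

Under the same torque, τ_max = 16T/(πd³) is largest where d is smallest — segment BC (d = 107 mm).
τ_max = 16·45300/(π·(0.107)³) = 1.883×10^8 Pa.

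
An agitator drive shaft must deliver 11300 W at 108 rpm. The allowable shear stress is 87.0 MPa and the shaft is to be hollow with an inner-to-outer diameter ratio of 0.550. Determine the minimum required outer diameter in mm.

ω = 2π·108/60 = 11.31 rad/s, so T = P/ω = 11300 / 11.31 = 999.1 N·m.
For a hollow shaft with d_i/d_o = 0.550: τ_max = 16T/(π d_o³ (1−k⁴)), so d_o = [16T/(π τ_allow (1−k⁴))]^(1/3) = [16·999.1/(π·8.70×10^7·0.9085)]^(1/3) = 0.04008 m.

40.1 mm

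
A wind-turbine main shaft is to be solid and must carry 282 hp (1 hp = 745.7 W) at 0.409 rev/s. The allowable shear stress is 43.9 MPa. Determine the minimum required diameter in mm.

212 mm

ω = 2π·0.409 = 2.570 rad/s, so T = P/ω = 282×745.7 / 2.570 = 81830 N·m.
For a solid shaft τ_max = 16T/(πd³), so d = (16T/(π τ_allow))^(1/3) = (16·81830/(π·4.39×10^7))^(1/3) = 0.2117 m.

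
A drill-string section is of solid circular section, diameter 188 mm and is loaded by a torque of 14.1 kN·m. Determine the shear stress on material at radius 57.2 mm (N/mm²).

J = πd⁴/32 = π(0.188)⁴/32 = 1.226×10^-4 m⁴.
Shear stress varies linearly with radius: τ = T·r/J = 14100 × 0.0572 / 1.226×10^-4 = 6.576×10^6 Pa.

6.58 N/mm²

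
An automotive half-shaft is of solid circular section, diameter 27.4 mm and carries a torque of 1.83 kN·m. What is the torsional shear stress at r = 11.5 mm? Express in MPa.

380 MPa

J = πd⁴/32 = π(0.0274)⁴/32 = 5.534×10^-8 m⁴.
Shear stress varies linearly with radius: τ = T·r/J = 1830 × 0.0115 / 5.534×10^-8 = 3.803×10^8 Pa.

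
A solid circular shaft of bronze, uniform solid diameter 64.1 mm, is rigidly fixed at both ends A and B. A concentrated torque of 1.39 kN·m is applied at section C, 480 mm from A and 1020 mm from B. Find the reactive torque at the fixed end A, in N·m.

945 N·m

With uniform GJ and both ends fixed, compatibility θ_AC = θ_CB gives T_A·a = T_B·b, together with T_A + T_B = T₀.
T_A = T₀·b/(a+b) = 1390·1020/1500 = 945.2 N·m; T_B = 444.8 N·m.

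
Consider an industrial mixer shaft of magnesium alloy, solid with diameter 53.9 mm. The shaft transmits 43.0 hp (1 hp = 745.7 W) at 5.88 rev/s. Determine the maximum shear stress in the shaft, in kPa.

ω = 2π·5.88 = 36.95 rad/s, so T = P/ω = 43.0×745.7 / 36.95 = 867.9 N·m.
J = πd⁴/32 = π(0.0539)⁴/32 = 8.286×10^-7 m⁴.
τ_max = T·r/J = 867.9 × 0.0269 / 8.286×10^-7 = 2.823×10^7 Pa.

28200 kPa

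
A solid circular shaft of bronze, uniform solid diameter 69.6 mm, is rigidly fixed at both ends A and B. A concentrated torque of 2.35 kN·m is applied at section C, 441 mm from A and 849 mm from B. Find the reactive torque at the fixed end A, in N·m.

With uniform GJ and both ends fixed, compatibility θ_AC = θ_CB gives T_A·a = T_B·b, together with T_A + T_B = T₀.
T_A = T₀·b/(a+b) = 2350·849/1290 = 1547 N·m; T_B = 803.4 N·m.

1550 N·m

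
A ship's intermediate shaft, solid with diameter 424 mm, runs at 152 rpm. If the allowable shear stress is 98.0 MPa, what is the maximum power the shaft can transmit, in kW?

J = πd⁴/32 = π(0.424)⁴/32 = 3.173×10^-3 m⁴.
T_max = τ_allow·J/r = 9.80×10^7 × 3.173×10^-3 / 0.212 = 1.467e6 N·m.
ω = 2π·152/60 = 15.92 rad/s, so P_max = T_max·ω = 2.335×10^7 W.

23300 kW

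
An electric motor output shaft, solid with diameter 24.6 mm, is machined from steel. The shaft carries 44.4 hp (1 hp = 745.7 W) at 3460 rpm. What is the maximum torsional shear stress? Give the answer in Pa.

3.13e7 Pa

ω = 2π·3460/60 = 362.3 rad/s, so T = P/ω = 44.4×745.7 / 362.3 = 91.38 N·m.
J = πd⁴/32 = π(0.0246)⁴/32 = 3.595×10^-8 m⁴.
τ_max = T·r/J = 91.38 × 0.0123 / 3.595×10^-8 = 3.126×10^7 Pa.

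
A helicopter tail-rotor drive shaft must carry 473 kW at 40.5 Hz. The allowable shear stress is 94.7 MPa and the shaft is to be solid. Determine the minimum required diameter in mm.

46.4 mm

ω = 2π·40.5 = 254.5 rad/s, so T = P/ω = 473×10³ / 254.5 = 1859 N·m.
For a solid shaft τ_max = 16T/(πd³), so d = (16T/(π τ_allow))^(1/3) = (16·1859/(π·9.47×10^7))^(1/3) = 0.04641 m.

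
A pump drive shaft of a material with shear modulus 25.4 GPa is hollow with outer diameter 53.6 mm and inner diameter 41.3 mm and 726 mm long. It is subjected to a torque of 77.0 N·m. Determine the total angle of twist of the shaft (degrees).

J = π(d_o⁴ − d_i⁴)/32 = π(0.0536⁴ − 0.0413⁴)/32 = 5.247×10^-7 m⁴.
θ = T·L/(G·J) = 77.00 × 0.726 / (25.4×10⁹ × 5.247×10^-7) = 4.195×10^-3 rad.

0.240°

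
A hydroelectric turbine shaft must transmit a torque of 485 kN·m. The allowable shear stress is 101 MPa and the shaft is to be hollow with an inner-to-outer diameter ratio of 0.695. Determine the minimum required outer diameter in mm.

317 mm

For a hollow shaft with d_i/d_o = 0.695: τ_max = 16T/(π d_o³ (1−k⁴)), so d_o = [16T/(π τ_allow (1−k⁴))]^(1/3) = [16·485000/(π·1.01×10^8·0.7667)]^(1/3) = 0.3171 m.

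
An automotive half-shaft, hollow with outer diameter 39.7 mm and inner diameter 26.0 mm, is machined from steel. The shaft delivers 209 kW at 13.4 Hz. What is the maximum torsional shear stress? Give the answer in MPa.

ω = 2π·13.4 = 84.19 rad/s, so T = P/ω = 209×10³ / 84.19 = 2482 N·m.
J = π(d_o⁴ − d_i⁴)/32 = π(0.0397⁴ − 0.0260⁴)/32 = 1.990×10^-7 m⁴.
τ_max = T·r/J = 2482 × 0.0199 / 1.990×10^-7 = 2.476×10^8 Pa.

248 MPa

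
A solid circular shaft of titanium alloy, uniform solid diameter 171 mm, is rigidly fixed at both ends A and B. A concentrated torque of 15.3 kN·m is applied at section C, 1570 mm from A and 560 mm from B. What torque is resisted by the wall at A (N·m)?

4020 N·m

With uniform GJ and both ends fixed, compatibility θ_AC = θ_CB gives T_A·a = T_B·b, together with T_A + T_B = T₀.
T_A = T₀·b/(a+b) = 15300·560/2130 = 4023 N·m; T_B = 11280 N·m.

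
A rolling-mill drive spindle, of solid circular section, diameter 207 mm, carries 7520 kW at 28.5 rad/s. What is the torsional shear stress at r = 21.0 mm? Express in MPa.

30.7 MPa

ω = 28.5 rad/s, so T = P/ω = 7520×10³ / 28.50 = 263900 N·m.
J = πd⁴/32 = π(0.207)⁴/32 = 1.803×10^-4 m⁴.
Shear stress varies linearly with radius: τ = T·r/J = 263900 × 0.0210 / 1.803×10^-4 = 3.074×10^7 Pa.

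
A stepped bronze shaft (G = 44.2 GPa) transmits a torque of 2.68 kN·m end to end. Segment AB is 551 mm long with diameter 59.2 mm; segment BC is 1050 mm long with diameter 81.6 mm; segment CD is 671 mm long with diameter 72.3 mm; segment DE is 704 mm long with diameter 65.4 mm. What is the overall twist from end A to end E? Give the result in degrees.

J_AB = π(0.0592)⁴/32 = 1.21×10^-6 m⁴; J_BC = π(0.0816)⁴/32 = 4.35×10^-6 m⁴; J_CD = π(0.0723)⁴/32 = 2.68×10^-6 m⁴; J_DE = π(0.0654)⁴/32 = 1.80×10^-6 m⁴.
θ = (T/G)·Σ L_i/J_i = (2680/44.2×10⁹)·(0.551/1.21×10^-6 + 1.05/4.35×10^-6 + 0.671/2.68×10^-6 + 0.704/1.80×10^-6) = 0.08127 rad.

4.66°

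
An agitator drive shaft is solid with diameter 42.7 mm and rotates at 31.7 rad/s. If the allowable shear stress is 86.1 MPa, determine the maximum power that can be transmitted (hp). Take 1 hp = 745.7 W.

J = πd⁴/32 = π(0.0427)⁴/32 = 3.264×10^-7 m⁴.
T_max = τ_allow·J/r = 8.61×10^7 × 3.264×10^-7 / 0.0214 = 1316 N·m.
ω = 31.7 rad/s, so P_max = T_max·ω = 4.172×10^4 W.

56.0 hp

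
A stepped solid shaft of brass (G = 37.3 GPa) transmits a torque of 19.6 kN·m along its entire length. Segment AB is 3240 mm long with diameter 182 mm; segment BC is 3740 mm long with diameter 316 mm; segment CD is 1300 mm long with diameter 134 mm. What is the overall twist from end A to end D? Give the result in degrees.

J_AB = π(0.182)⁴/32 = 1.08×10^-4 m⁴; J_BC = π(0.316)⁴/32 = 9.79×10^-4 m⁴; J_CD = π(0.134)⁴/32 = 3.17×10^-5 m⁴.
θ = (T/G)·Σ L_i/J_i = (19600/37.3×10⁹)·(3.24/1.08×10^-4 + 3.74/9.79×10^-4 + 1.30/3.17×10^-5) = 0.03939 rad.

2.26°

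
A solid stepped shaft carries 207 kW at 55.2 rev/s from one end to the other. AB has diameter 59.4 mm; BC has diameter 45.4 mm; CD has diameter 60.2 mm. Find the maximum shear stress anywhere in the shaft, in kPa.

ω = 2π·55.2 = 346.8 rad/s, so T = P/ω = 207×10³ / 346.8 = 596.8 N·m.
Under the same torque, τ_max = 16T/(πd³) is largest where d is smallest — segment BC (d = 45.4 mm).
τ_max = 16·596.8/(π·(0.0454)³) = 3.248×10^7 Pa.

32500 kPa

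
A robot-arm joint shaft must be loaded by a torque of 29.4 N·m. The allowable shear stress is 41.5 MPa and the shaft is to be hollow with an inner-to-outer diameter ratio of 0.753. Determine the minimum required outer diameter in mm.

For a hollow shaft with d_i/d_o = 0.753: τ_max = 16T/(π d_o³ (1−k⁴)), so d_o = [16T/(π τ_allow (1−k⁴))]^(1/3) = [16·29.40/(π·4.15×10^7·0.6785)]^(1/3) = 0.01745 m.

17.5 mm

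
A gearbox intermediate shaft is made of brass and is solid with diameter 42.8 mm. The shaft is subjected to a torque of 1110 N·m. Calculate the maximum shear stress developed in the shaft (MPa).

J = πd⁴/32 = π(0.0428)⁴/32 = 3.294×10^-7 m⁴.
τ_max = T·r/J = 1110 × 0.0214 / 3.294×10^-7 = 7.210×10^7 Pa.

72.1 MPa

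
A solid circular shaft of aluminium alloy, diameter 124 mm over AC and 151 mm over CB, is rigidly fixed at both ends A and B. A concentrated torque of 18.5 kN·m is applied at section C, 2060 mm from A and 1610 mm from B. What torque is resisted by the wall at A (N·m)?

Compatibility: T_A·a/J_AC = T_B·b/J_CB with T_A + T_B = T₀.
J_AC = 2.32×10^-5 m⁴, J_CB = 5.10×10^-5 m⁴, so T_A = T₀·(J_AC/a)/((J_AC/a)+(J_CB/b)) = 4851 N·m, T_B = 13650 N·m.

4850 N·m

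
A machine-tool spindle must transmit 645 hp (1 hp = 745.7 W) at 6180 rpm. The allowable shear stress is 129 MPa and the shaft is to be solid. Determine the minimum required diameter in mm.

ω = 2π·6180/60 = 647.2 rad/s, so T = P/ω = 645×745.7 / 647.2 = 743.2 N·m.
For a solid shaft τ_max = 16T/(πd³), so d = (16T/(π τ_allow))^(1/3) = (16·743.2/(π·1.29×10^8))^(1/3) = 0.03084 m.

30.8 mm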